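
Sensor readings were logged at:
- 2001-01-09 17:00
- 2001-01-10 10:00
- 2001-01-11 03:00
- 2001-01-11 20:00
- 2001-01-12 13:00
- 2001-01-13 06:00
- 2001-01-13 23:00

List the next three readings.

2001-01-14 16:00, 2001-01-15 09:00, 2001-01-16 02:00

The interval is a steady 17 hours (17, 17, 17, 17, 17, 17).
2001-01-13 23:00 + 17 h = 2001-01-14 16:00.
2001-01-14 16:00 + 17 h = 2001-01-15 09:00.
2001-01-15 09:00 + 17 h = 2001-01-16 02:00.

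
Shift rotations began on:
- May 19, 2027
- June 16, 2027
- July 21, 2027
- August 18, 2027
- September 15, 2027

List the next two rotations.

These are Wednesdays at 28- or 35-day spacing (28, 35, 28, 28).
The pattern: 3rd Wednesday of the month.
3rd Wednesday of October 2027: October 20, 2027.
3rd Wednesday of November 2027: November 17, 2027.

October 20, 2027; November 17, 2027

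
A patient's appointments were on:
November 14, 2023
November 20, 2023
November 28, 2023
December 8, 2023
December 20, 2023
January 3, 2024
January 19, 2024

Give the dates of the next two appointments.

February 6, 2024; February 26, 2024

Intervals are 6, 8, 10, 12, 14, 16 days — an arithmetic progression with common difference 2.
Next gap: 18 days. January 19, 2024 + 18 days = February 6, 2024.
Next gap: 20 days. February 6, 2024 + 20 days = February 26, 2024.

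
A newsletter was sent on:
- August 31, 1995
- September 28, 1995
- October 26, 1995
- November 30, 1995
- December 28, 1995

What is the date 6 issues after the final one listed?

Every date is a Thursday; gaps 28, 28, 35, 28 days.
Each is the last Thursday of its month (at least one falls on the 29th or later, ruling out '4th Thursday').
January 1996 ends with Thursday January 25, 1996.
February 1996 ends with Thursday February 29, 1996.
Last Thursday of March 1996: March 28, 1996.
Last Thursday of April 1996: April 25, 1996.
Last Thursday of May 1996: May 30, 1996.
Last Thursday of June 1996: June 27, 1996.

June 27, 1996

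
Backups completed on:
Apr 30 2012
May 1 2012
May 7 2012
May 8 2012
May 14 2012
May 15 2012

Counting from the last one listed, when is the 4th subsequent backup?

Every event lands on a Monday or Tuesday (gaps cycle 1, 6, 1, 6, 1).
So the schedule is: every Monday and Tuesday.
The following Monday is May 21 2012.
The following Tuesday is May 22 2012.
The following Monday is May 28 2012.
Next Tuesday: May 29 2012.

May 29 2012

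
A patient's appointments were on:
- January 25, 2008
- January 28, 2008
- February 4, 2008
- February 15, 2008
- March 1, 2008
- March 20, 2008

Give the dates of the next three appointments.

Gaps: 3, 7, 11, 15, 19 days — each gap is 4 larger than the previous one.
Next gap: 23 days. March 20, 2008 + 23 days = April 12, 2008.
Next gap: 27 days. April 12, 2008 + 27 days = May 9, 2008.
Next gap: 31 days. May 9, 2008 + 31 days = June 9, 2008.

April 12, 2008; May 9, 2008; June 9, 2008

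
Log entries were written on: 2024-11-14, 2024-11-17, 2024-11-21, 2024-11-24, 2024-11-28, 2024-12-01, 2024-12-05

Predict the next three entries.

2024-12-08, 2024-12-12, 2024-12-15

The gap pattern 3, 4, 3, 4, 3, 4 repeats every 2 events.
These are the Thursdays and Sundays of each week.
The following Sunday is 2024-12-08.
Next Thursday: 2024-12-12.
The following Sunday is 2024-12-15.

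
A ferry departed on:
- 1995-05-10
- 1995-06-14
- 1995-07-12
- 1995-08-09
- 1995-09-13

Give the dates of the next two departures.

All dates are Wednesdays, 35, 28, 28, 35 days apart.
Specifically, the 2nd Wednesday of each month.
October 1995 — 2nd Wednesday is 1995-10-11.
2nd Wednesday of November 1995: 1995-11-08.

1995-10-11, 1995-11-08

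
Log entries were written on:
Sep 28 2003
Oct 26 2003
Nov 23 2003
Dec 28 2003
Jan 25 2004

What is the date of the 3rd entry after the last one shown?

Apr 25 2004

These are Sundays at 28- or 35-day spacing (28, 28, 35, 28).
The pattern: 4th Sunday of the month.
February 2004 — 4th Sunday is Feb 22 2004.
4th Sunday of March 2004: Mar 28 2004.
April 2004 — 4th Sunday is Apr 25 2004.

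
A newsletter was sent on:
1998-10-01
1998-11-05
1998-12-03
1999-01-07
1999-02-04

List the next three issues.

1999-03-04, 1999-04-01, 1999-05-06

All dates are Thursdays, 35, 28, 35, 28 days apart.
Specifically, the 1st Thursday of each month.
March 1999 — 1st Thursday is 1999-03-04.
1st Thursday of April 1999: 1999-04-01.
May 1999 — 1st Thursday is 1999-05-06.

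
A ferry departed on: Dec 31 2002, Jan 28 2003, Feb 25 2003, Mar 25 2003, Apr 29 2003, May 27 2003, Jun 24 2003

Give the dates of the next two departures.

These are Tuesdays with 28, 28, 28, 35, 28, 28-day gaps.
Each is the final Tuesday of its month — Dec 31 2002 is past the 28th, so '4th Tuesday' doesn't fit.
Last Tuesday of July 2003: Jul 29 2003.
August 2003 ends with Tuesday Aug 26 2003.

Jul 29 2003, Aug 26 2003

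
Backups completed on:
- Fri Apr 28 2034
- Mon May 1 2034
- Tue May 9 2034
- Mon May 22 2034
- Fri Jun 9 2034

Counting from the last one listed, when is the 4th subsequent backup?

Intervals are 3, 8, 13, 18 days — an arithmetic progression with common difference 5.
Next gap: 23 days. Fri Jun 9 2034 + 23 days = Sun Jul 2 2034.
Next gap: 28 days. Sun Jul 2 2034 + 28 days = Sun Jul 30 2034.
Next gap: 33 days. Sun Jul 30 2034 + 33 days = Fri Sep 1 2034.
Next gap: 38 days. Fri Sep 1 2034 + 38 days = Mon Oct 9 2034.

Mon Oct 9 2034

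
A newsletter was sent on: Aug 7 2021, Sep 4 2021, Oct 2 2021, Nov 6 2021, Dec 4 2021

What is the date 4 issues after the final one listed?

Apr 2 2022

All dates are Saturdays, 28, 28, 35, 28 days apart.
Specifically, the 1st Saturday of each month.
January 2022 — 1st Saturday is Jan 1 2022.
1st Saturday of February 2022: Feb 5 2022.
March 2022 — 1st Saturday is Mar 5 2022.
1st Saturday of April 2022: Apr 2 2022.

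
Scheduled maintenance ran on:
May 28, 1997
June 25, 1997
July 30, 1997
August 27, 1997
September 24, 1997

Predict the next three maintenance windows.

All Wednesdays; the gaps (28, 35, 28, 28) vary with month length.
This is the last Wednesday of each month.
Last Wednesday of October 1997: October 29, 1997.
Last Wednesday of November 1997: November 26, 1997.
December 1997 ends with Wednesday December 31, 1997.

October 29, 1997; November 26, 1997; December 31, 1997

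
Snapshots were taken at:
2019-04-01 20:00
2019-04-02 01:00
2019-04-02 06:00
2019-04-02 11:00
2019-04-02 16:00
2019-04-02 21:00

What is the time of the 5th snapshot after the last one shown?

Spacing: 5, 5, 5, 5, 5 h — constant 5 h.
2019-04-02 21:00 + 5 h = 2019-04-03 02:00.
2019-04-03 02:00 + 5 h = 2019-04-03 07:00.
2019-04-03 07:00 + 5 h = 2019-04-03 12:00.
2019-04-03 12:00 + 5 h = 2019-04-03 17:00.
2019-04-03 17:00 + 5 h = 2019-04-03 22:00.

2019-04-03 22:00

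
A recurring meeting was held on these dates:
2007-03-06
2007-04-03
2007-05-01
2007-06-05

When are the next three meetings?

2007-07-03, 2007-08-07, 2007-09-04

Gaps: 28, 28, 35 days — a mix of 28 and 35. Every date is a Tuesday.
Each is the 1st Tuesday of its month.
1st Tuesday of July 2007: 2007-07-03.
August 2007 — 1st Tuesday is 2007-08-07.
1st Tuesday of September 2007: 2007-09-04.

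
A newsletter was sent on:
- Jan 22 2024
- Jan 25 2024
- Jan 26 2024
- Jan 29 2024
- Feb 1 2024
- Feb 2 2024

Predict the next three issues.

Feb 5 2024, Feb 8 2024, Feb 9 2024

The gap pattern 3, 1, 3, 3, 1 repeats every 3 events.
These are the Mondays, Thursdays and Fridays of each week.
The following Monday is Feb 5 2024.
The following Thursday is Feb 8 2024.
The following Friday is Feb 9 2024.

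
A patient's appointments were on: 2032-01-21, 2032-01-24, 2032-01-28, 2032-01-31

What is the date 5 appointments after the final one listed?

2032-02-18

The gap pattern 3, 4, 3 repeats every 2 events.
These are the Wednesdays and Saturdays of each week.
The following Wednesday is 2032-02-04.
The following Saturday is 2032-02-07.
The following Wednesday is 2032-02-11.
The following Saturday is 2032-02-14.
Next Wednesday: 2032-02-18.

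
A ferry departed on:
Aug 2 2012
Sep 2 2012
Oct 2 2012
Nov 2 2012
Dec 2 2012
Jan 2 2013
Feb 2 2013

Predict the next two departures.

Mar 2 2013, Apr 2 2013

The day-of-month is always 2 (31, 30, 31, 30, 31, 31 days between events).
So this recurs on the 2nd of each month.
March 2013: Mar 2 2013.
Next: April 2013 → Apr 2 2013.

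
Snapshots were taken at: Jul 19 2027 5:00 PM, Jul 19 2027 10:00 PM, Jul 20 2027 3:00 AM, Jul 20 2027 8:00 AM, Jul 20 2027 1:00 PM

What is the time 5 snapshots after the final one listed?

Jul 21 2027 2:00 PM

Spacing: 5, 5, 5, 5 h — constant 5 h.
Jul 20 2027 1:00 PM + 5 h = Jul 20 2027 6:00 PM.
Jul 20 2027 6:00 PM + 5 h = Jul 20 2027 11:00 PM.
Jul 20 2027 11:00 PM + 5 h = Jul 21 2027 4:00 AM.
Jul 21 2027 4:00 AM + 5 h = Jul 21 2027 9:00 AM.
Jul 21 2027 9:00 AM + 5 h = Jul 21 2027 2:00 PM.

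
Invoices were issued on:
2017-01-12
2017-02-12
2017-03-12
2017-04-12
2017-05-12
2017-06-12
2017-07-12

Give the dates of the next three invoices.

The day-of-month is always 12 (31, 28, 31, 30, 31, 30 days between events).
So this recurs on the 12th of each month.
August 2017: 2017-08-12.
Next: September 2017 → 2017-09-12.
October 2017: 2017-10-12.

2017-08-12, 2017-09-12, 2017-10-12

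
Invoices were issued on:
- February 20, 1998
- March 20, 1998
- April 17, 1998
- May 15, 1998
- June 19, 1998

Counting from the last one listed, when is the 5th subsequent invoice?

All dates are Fridays, 28, 28, 28, 35 days apart.
Specifically, the 3rd Friday of each month.
3rd Friday of July 1998: July 17, 1998.
3rd Friday of August 1998: August 21, 1998.
September 1998 — 3rd Friday is September 18, 1998.
3rd Friday of October 1998: October 16, 1998.
November 1998 — 3rd Friday is November 20, 1998.

November 20, 1998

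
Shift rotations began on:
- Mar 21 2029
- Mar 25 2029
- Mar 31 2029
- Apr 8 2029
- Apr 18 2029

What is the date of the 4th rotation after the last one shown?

Jun 17 2029

Intervals are 4, 6, 8, 10 days — an arithmetic progression with common difference 2.
Next gap: 12 days. Apr 18 2029 + 12 days = Apr 30 2029.
Next gap: 14 days. Apr 30 2029 + 14 days = May 14 2029.
Next gap: 16 days. May 14 2029 + 16 days = May 30 2029.
Next gap: 18 days. May 30 2029 + 18 days = Jun 17 2029.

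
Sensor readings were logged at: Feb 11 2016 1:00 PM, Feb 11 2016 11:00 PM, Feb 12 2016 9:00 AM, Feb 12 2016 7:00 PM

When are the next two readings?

Feb 13 2016 5:00 AM, Feb 13 2016 3:00 PM

The interval is a steady 10 hours (10, 10, 10).
Feb 12 2016 7:00 PM + 10 h = Feb 13 2016 5:00 AM.
Feb 13 2016 5:00 AM + 10 h = Feb 13 2016 3:00 PM.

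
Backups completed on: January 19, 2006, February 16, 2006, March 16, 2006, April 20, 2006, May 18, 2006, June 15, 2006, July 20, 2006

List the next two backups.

August 17, 2006; September 21, 2006

Gaps: 28, 28, 35, 28, 28, 35 days — a mix of 28 and 35. Every date is a Thursday.
Each is the 3rd Thursday of its month.
August 2006 — 3rd Thursday is August 17, 2006.
September 2006 — 3rd Thursday is September 21, 2006.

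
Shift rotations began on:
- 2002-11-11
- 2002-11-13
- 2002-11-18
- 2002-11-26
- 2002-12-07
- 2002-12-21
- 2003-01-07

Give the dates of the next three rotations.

Gaps: 2, 5, 8, 11, 14, 17 days — each gap is 3 larger than the previous one.
Next gap: 20 days. 2003-01-07 + 20 days = 2003-01-27.
Next gap: 23 days. 2003-01-27 + 23 days = 2003-02-19.
Next gap: 26 days. 2003-02-19 + 26 days = 2003-03-17.

2003-01-27, 2003-02-19, 2003-03-17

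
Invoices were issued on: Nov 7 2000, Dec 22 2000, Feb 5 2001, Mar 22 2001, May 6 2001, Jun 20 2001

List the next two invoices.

Aug 4 2001, Sep 18 2001

Every event comes 45 days after the last (45, 45, 45, 45, 45).
Jun 20 2001 + 45 days = Aug 4 2001.
Aug 4 2001 + 45 days = Sep 18 2001.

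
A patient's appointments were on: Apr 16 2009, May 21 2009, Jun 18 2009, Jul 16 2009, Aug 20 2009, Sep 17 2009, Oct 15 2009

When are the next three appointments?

Gaps: 35, 28, 28, 35, 28, 28 days — a mix of 28 and 35. Every date is a Thursday.
Each is the 3rd Thursday of its month.
3rd Thursday of November 2009: Nov 19 2009.
December 2009 — 3rd Thursday is Dec 17 2009.
January 2010 — 3rd Thursday is Jan 21 2010.

Nov 19 2009, Dec 17 2009, Jan 21 2010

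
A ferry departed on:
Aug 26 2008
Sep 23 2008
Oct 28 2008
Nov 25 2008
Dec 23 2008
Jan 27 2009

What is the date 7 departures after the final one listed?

Aug 25 2009

Gaps: 28, 35, 28, 28, 35 days — a mix of 28 and 35. Every date is a Tuesday.
Each is the 4th Tuesday of its month.
February 2009 — 4th Tuesday is Feb 24 2009.
March 2009 — 4th Tuesday is Mar 24 2009.
April 2009 — 4th Tuesday is Apr 28 2009.
May 2009 — 4th Tuesday is May 26 2009.
4th Tuesday of June 2009: Jun 23 2009.
4th Tuesday of July 2009: Jul 28 2009.
4th Tuesday of August 2009: Aug 25 2009.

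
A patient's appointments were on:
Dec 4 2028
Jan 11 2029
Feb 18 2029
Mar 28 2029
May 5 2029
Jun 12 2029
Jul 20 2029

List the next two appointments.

The spacing is 38, 38, 38, 38, 38, 38 days — always 38 days.
Jul 20 2029 + 38 days = Aug 27 2029.
Aug 27 2029 + 38 days = Oct 4 2029.

Aug 27 2029, Oct 4 2029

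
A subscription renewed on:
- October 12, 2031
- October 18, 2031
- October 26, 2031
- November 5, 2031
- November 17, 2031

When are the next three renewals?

December 1, 2031; December 17, 2031; January 4, 2032

Gaps: 6, 8, 10, 12 days — each gap is 2 larger than the previous one.
Next gap: 14 days. November 17, 2031 + 14 days = December 1, 2031.
Next gap: 16 days. December 1, 2031 + 16 days = December 17, 2031.
Next gap: 18 days. December 17, 2031 + 18 days = January 4, 2032.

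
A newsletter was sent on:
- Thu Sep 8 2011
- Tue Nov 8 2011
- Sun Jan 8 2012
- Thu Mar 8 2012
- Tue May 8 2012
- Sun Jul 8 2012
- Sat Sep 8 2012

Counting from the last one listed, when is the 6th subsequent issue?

Gaps: 61, 61, 60, 61, 61, 62 days — not constant. Every event is on the 8th of the month.
Pattern: the 8th of every 2 months.
November 2012: Thu Nov 8 2012.
Next: January 2013 → Tue Jan 8 2013.
March 2013: Fri Mar 8 2013.
Next: May 2013 → Wed May 8 2013.
July 2013: Mon Jul 8 2013.
Next: September 2013 → Sun Sep 8 2013.

Sun Sep 8 2013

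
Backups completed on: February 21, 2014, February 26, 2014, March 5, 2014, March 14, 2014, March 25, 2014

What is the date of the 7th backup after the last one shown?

Gaps: 5, 7, 9, 11 days — each gap is 2 larger than the previous one.
Next gap: 13 days. March 25, 2014 + 13 days = April 7, 2014.
Next gap: 15 days. April 7, 2014 + 15 days = April 22, 2014.
Next gap: 17 days. April 22, 2014 + 17 days = May 9, 2014.
Next gap: 19 days. May 9, 2014 + 19 days = May 28, 2014.
Next gap: 21 days. May 28, 2014 + 21 days = June 18, 2014.
Next gap: 23 days. June 18, 2014 + 23 days = July 11, 2014.
Next gap: 25 days. July 11, 2014 + 25 days = August 5, 2014.

August 5, 2014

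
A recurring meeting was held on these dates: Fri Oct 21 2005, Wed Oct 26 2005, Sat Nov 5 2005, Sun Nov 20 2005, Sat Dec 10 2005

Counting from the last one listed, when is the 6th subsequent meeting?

The spacing grows by 5 each time: 5, 10, 15, 20 days.
Next gap: 25 days. Sat Dec 10 2005 + 25 days = Wed Jan 4 2006.
Next gap: 30 days. Wed Jan 4 2006 + 30 days = Fri Feb 3 2006.
Next gap: 35 days. Fri Feb 3 2006 + 35 days = Fri Mar 10 2006.
Next gap: 40 days. Fri Mar 10 2006 + 40 days = Wed Apr 19 2006.
Next gap: 45 days. Wed Apr 19 2006 + 45 days = Sat Jun 3 2006.
Next gap: 50 days. Sat Jun 3 2006 + 50 days = Sun Jul 23 2006.

Sun Jul 23 2006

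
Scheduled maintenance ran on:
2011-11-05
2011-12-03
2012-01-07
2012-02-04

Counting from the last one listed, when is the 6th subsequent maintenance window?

Gaps: 28, 35, 28 days — a mix of 28 and 35. Every date is a Saturday.
Each is the 1st Saturday of its month.
1st Saturday of March 2012: 2012-03-03.
1st Saturday of April 2012: 2012-04-07.
1st Saturday of May 2012: 2012-05-05.
June 2012 — 1st Saturday is 2012-06-02.
1st Saturday of July 2012: 2012-07-07.
1st Saturday of August 2012: 2012-08-04.

2012-08-04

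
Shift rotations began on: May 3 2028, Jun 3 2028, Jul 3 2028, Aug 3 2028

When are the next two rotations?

Sep 3 2028, Oct 3 2028

The day-of-month is always 3 (31, 30, 31 days between events).
So this recurs on the 3rd of each month.
Next: September 2028 → Sep 3 2028.
Next: October 2028 → Oct 3 2028.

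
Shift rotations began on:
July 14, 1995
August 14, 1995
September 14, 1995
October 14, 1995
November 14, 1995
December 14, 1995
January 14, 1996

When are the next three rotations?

The day-of-month is always 14 (31, 31, 30, 31, 30, 31 days between events).
So this recurs on the 14th of each month.
February 1996: February 14, 1996.
Next: March 1996 → March 14, 1996.
Next: April 1996 → April 14, 1996.

February 14, 1996; March 14, 1996; April 14, 1996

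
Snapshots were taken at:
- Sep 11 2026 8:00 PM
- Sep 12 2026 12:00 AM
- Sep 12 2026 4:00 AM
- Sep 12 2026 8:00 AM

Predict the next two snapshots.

Spacing: 4, 4, 4 h — constant 4 h.
Sep 12 2026 8:00 AM + 4 h = Sep 12 2026 12:00 PM.
Sep 12 2026 12:00 PM + 4 h = Sep 12 2026 4:00 PM.

Sep 12 2026 12:00 PM, Sep 12 2026 4:00 PM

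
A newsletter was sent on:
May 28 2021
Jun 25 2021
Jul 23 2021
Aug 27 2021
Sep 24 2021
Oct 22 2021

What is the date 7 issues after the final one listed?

These are Fridays at 28- or 35-day spacing (28, 28, 35, 28, 28).
The pattern: 4th Friday of the month.
November 2021 — 4th Friday is Nov 26 2021.
December 2021 — 4th Friday is Dec 24 2021.
4th Friday of January 2022: Jan 28 2022.
4th Friday of February 2022: Feb 25 2022.
March 2022 — 4th Friday is Mar 25 2022.
April 2022 — 4th Friday is Apr 22 2022.
May 2022 — 4th Friday is May 27 2022.

May 27 2022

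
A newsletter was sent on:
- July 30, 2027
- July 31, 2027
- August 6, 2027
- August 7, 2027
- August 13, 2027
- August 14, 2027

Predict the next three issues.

August 20, 2027; August 21, 2027; August 27, 2027

Gaps: 1, 6, 1, 6, 1 days — not constant, but cyclic with period 2.
The events fall on every Friday and Saturday.
The following Friday is August 20, 2027.
The following Saturday is August 21, 2027.
The following Friday is August 27, 2027.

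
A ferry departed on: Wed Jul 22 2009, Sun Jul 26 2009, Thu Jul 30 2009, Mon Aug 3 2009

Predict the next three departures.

Fri Aug 7 2009, Tue Aug 11 2009, Sat Aug 15 2009

Every event comes 4 days after the last (4, 4, 4).
Mon Aug 3 2009 + 4 days = Fri Aug 7 2009.
Fri Aug 7 2009 + 4 days = Tue Aug 11 2009.
Tue Aug 11 2009 + 4 days = Sat Aug 15 2009.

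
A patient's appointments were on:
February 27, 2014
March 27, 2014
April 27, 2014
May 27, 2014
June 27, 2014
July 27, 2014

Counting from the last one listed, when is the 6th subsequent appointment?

January 27, 2015

Gaps: 28, 31, 30, 31, 30 days — not constant. Every event is on the 27th of the month.
Pattern: the 27th of each month.
August 2014: August 27, 2014.
September 2014: September 27, 2014.
October 2014: October 27, 2014.
Next: November 2014 → November 27, 2014.
December 2014: December 27, 2014.
January 2015: January 27, 2015.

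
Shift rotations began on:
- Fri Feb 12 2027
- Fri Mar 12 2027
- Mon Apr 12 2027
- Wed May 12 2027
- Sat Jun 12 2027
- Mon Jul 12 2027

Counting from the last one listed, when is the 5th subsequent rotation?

Each date is the 12th; the gaps (28, 31, 30, 31, 30) track the month lengths.
The rule is the 12th of each month.
August 2027: Thu Aug 12 2027.
Next: September 2027 → Sun Sep 12 2027.
October 2027: Tue Oct 12 2027.
Next: November 2027 → Fri Nov 12 2027.
Next: December 2027 → Sun Dec 12 2027.

Sun Dec 12 2027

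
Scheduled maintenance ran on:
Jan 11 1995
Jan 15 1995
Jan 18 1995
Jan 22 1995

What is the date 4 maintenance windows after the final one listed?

Feb 5 1995

Every event lands on a Wednesday or Sunday (gaps cycle 4, 3, 4).
So the schedule is: every Wednesday and Sunday.
Next Wednesday: Jan 25 1995.
Next Sunday: Jan 29 1995.
The following Wednesday is Feb 1 1995.
Next Sunday: Feb 5 1995.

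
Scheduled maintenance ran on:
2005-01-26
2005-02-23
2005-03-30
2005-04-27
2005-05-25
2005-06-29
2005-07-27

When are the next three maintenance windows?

2005-08-31, 2005-09-28, 2005-10-26

These are Wednesdays with 28, 35, 28, 28, 35, 28-day gaps.
Each is the final Wednesday of its month — 2005-03-30 is past the 28th, so '4th Wednesday' doesn't fit.
Last Wednesday of August 2005: 2005-08-31.
Last Wednesday of September 2005: 2005-09-28.
Last Wednesday of October 2005: 2005-10-26.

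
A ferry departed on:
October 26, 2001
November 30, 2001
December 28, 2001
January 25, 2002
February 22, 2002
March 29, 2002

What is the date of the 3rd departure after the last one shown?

June 28, 2002

These are Fridays with 35, 28, 28, 28, 35-day gaps.
Each is the final Friday of its month — November 30, 2001 is past the 28th, so '4th Friday' doesn't fit.
Last Friday of April 2002: April 26, 2002.
Last Friday of May 2002: May 31, 2002.
June 2002 ends with Friday June 28, 2002.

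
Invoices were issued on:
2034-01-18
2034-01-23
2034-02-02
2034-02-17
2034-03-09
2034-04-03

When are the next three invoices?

Gaps: 5, 10, 15, 20, 25 days — each gap is 5 larger than the previous one.
Next gap: 30 days. 2034-04-03 + 30 days = 2034-05-03.
Next gap: 35 days. 2034-05-03 + 35 days = 2034-06-07.
Next gap: 40 days. 2034-06-07 + 40 days = 2034-07-17.

2034-05-03, 2034-06-07, 2034-07-17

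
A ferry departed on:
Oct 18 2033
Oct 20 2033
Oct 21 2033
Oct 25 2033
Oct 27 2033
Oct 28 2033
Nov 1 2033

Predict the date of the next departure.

Nov 3 2033

The gap pattern 2, 1, 4, 2, 1, 4 repeats every 3 events.
These are the Tuesdays, Thursdays and Fridays of each week.
Next Thursday: Nov 3 2033.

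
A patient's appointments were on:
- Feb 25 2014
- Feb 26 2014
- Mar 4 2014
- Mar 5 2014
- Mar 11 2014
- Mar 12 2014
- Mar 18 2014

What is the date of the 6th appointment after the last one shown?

Apr 8 2014

Gaps: 1, 6, 1, 6, 1, 6 days — not constant, but cyclic with period 2.
The events fall on every Tuesday and Wednesday.
The following Wednesday is Mar 19 2014.
The following Tuesday is Mar 25 2014.
Next Wednesday: Mar 26 2014.
The following Tuesday is Apr 1 2014.
Next Wednesday: Apr 2 2014.
Next Tuesday: Apr 8 2014.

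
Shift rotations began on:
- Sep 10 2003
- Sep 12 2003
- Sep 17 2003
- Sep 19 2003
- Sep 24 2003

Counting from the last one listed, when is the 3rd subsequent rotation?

The gap pattern 2, 5, 2, 5 repeats every 2 events.
These are the Wednesdays and Fridays of each week.
Next Friday: Sep 26 2003.
The following Wednesday is Oct 1 2003.
The following Friday is Oct 3 2003.

Oct 3 2003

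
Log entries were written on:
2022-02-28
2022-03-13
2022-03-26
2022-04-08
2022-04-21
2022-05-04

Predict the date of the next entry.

Gaps between consecutive events: 13, 13, 13, 13, 13 days — a constant 13-day interval.
2022-05-04 + 13 days = 2022-05-17.

2022-05-17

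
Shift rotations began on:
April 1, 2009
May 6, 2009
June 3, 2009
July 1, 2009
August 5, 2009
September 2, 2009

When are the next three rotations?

October 7, 2009; November 4, 2009; December 2, 2009

All dates are Wednesdays, 35, 28, 28, 35, 28 days apart.
Specifically, the 1st Wednesday of each month.
October 2009 — 1st Wednesday is October 7, 2009.
1st Wednesday of November 2009: November 4, 2009.
December 2009 — 1st Wednesday is December 2, 2009.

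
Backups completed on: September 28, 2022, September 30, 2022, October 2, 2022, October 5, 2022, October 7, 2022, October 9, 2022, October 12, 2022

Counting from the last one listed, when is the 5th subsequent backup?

Every event lands on a Wednesday or Friday or Sunday (gaps cycle 2, 2, 3, 2, 2, 3).
So the schedule is: every Wednesday, Friday and Sunday.
The following Friday is October 14, 2022.
The following Sunday is October 16, 2022.
The following Wednesday is October 19, 2022.
Next Friday: October 21, 2022.
Next Sunday: October 23, 2022.

October 23, 2022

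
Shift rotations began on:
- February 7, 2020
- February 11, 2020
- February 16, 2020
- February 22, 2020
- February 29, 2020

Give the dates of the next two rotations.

March 8, 2020; March 17, 2020

The spacing grows by 1 each time: 4, 5, 6, 7 days.
Next gap: 8 days. February 29, 2020 + 8 days = March 8, 2020.
Next gap: 9 days. March 8, 2020 + 9 days = March 17, 2020.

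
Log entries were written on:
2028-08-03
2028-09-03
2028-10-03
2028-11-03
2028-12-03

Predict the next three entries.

2029-01-03, 2029-02-03, 2029-03-03

Each date is the 3rd; the gaps (31, 30, 31, 30) track the month lengths.
The rule is the 3rd of each month.
January 2029: 2029-01-03.
Next: February 2029 → 2029-02-03.
March 2029: 2029-03-03.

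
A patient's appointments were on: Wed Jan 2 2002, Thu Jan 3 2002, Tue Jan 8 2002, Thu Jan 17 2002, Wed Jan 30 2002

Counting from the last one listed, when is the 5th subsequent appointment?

Tue Jun 4 2002

Gaps: 1, 5, 9, 13 days — each gap is 4 larger than the previous one.
Next gap: 17 days. Wed Jan 30 2002 + 17 days = Sat Feb 16 2002.
Next gap: 21 days. Sat Feb 16 2002 + 21 days = Sat Mar 9 2002.
Next gap: 25 days. Sat Mar 9 2002 + 25 days = Wed Apr 3 2002.
Next gap: 29 days. Wed Apr 3 2002 + 29 days = Thu May 2 2002.
Next gap: 33 days. Thu May 2 2002 + 33 days = Tue Jun 4 2002.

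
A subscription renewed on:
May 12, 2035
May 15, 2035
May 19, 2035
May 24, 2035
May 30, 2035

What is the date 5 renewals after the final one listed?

July 14, 2035

Gaps: 3, 4, 5, 6 days — each gap is 1 larger than the previous one.
Next gap: 7 days. May 30, 2035 + 7 days = June 6, 2035.
Next gap: 8 days. June 6, 2035 + 8 days = June 14, 2035.
Next gap: 9 days. June 14, 2035 + 9 days = June 23, 2035.
Next gap: 10 days. June 23, 2035 + 10 days = July 3, 2035.
Next gap: 11 days. July 3, 2035 + 11 days = July 14, 2035.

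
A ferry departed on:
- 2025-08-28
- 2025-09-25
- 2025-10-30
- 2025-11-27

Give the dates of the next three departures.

2025-12-25, 2026-01-29, 2026-02-26

Every date is a Thursday; gaps 28, 35, 28 days.
Each is the last Thursday of its month (at least one falls on the 29th or later, ruling out '4th Thursday').
December 2025 ends with Thursday 2025-12-25.
Last Thursday of January 2026: 2026-01-29.
February 2026 ends with Thursday 2026-02-26.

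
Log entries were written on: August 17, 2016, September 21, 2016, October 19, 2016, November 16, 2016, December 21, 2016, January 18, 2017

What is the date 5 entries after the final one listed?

These are Wednesdays at 28- or 35-day spacing (35, 28, 28, 35, 28).
The pattern: 3rd Wednesday of the month.
February 2017 — 3rd Wednesday is February 15, 2017.
March 2017 — 3rd Wednesday is March 15, 2017.
3rd Wednesday of April 2017: April 19, 2017.
May 2017 — 3rd Wednesday is May 17, 2017.
June 2017 — 3rd Wednesday is June 21, 2017.

June 21, 2017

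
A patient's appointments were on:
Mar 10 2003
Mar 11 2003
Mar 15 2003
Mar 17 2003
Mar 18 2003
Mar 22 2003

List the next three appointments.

Gaps: 1, 4, 2, 1, 4 days — not constant, but cyclic with period 3.
The events fall on every Monday, Tuesday and Saturday.
Next Monday: Mar 24 2003.
The following Tuesday is Mar 25 2003.
The following Saturday is Mar 29 2003.

Mar 24 2003, Mar 25 2003, Mar 29 2003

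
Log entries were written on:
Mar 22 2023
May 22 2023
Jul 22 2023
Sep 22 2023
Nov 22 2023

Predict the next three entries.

The day-of-month is always 22 (61, 61, 62, 61 days between events).
So this recurs on the 22nd of every 2 months.
Next: January 2024 → Jan 22 2024.
Next: March 2024 → Mar 22 2024.
Next: May 2024 → May 22 2024.

Jan 22 2024, Mar 22 2024, May 22 2024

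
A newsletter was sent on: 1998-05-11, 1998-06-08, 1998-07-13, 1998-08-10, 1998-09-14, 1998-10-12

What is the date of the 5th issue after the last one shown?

1999-03-08

These are Mondays at 28- or 35-day spacing (28, 35, 28, 35, 28).
The pattern: 2nd Monday of the month.
November 1998 — 2nd Monday is 1998-11-09.
2nd Monday of December 1998: 1998-12-14.
January 1999 — 2nd Monday is 1999-01-11.
February 1999 — 2nd Monday is 1999-02-08.
2nd Monday of March 1999: 1999-03-08.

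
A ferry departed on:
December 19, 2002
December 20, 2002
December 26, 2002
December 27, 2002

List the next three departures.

Gaps: 1, 6, 1 days — not constant, but cyclic with period 2.
The events fall on every Thursday and Friday.
Next Thursday: January 2, 2003.
Next Friday: January 3, 2003.
The following Thursday is January 9, 2003.

January 2, 2003; January 3, 2003; January 9, 2003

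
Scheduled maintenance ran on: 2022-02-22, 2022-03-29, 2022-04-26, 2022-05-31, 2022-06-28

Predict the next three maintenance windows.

2022-07-26, 2022-08-30, 2022-09-27

These are Tuesdays with 35, 28, 35, 28-day gaps.
Each is the final Tuesday of its month — 2022-03-29 is past the 28th, so '4th Tuesday' doesn't fit.
July 2022 ends with Tuesday 2022-07-26.
August 2022 ends with Tuesday 2022-08-30.
September 2022 ends with Tuesday 2022-09-27.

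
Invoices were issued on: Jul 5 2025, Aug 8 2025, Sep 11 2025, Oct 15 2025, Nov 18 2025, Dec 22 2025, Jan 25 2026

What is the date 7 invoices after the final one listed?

Sep 20 2026

Every event comes 34 days after the last (34, 34, 34, 34, 34, 34).
Jan 25 2026 + 34 days = Feb 28 2026.
Feb 28 2026 + 34 days = Apr 3 2026.
Apr 3 2026 + 34 days = May 7 2026.
May 7 2026 + 34 days = Jun 10 2026.
Jun 10 2026 + 34 days = Jul 14 2026.
Jul 14 2026 + 34 days = Aug 17 2026.
Aug 17 2026 + 34 days = Sep 20 2026.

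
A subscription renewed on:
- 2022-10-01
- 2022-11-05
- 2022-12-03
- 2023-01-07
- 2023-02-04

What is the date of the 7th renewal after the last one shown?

These are Saturdays at 28- or 35-day spacing (35, 28, 35, 28).
The pattern: 1st Saturday of the month.
1st Saturday of March 2023: 2023-03-04.
April 2023 — 1st Saturday is 2023-04-01.
1st Saturday of May 2023: 2023-05-06.
1st Saturday of June 2023: 2023-06-03.
1st Saturday of July 2023: 2023-07-01.
1st Saturday of August 2023: 2023-08-05.
1st Saturday of September 2023: 2023-09-02.

2023-09-02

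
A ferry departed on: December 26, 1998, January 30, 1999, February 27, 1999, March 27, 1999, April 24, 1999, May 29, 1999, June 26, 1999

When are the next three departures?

July 31, 1999; August 28, 1999; September 25, 1999

These are Saturdays with 35, 28, 28, 28, 35, 28-day gaps.
Each is the final Saturday of its month — January 30, 1999 is past the 28th, so '4th Saturday' doesn't fit.
July 1999 ends with Saturday July 31, 1999.
August 1999 ends with Saturday August 28, 1999.
September 1999 ends with Saturday September 25, 1999.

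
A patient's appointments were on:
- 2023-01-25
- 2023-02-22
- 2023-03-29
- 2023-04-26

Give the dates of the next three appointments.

2023-05-31, 2023-06-28, 2023-07-26

All Wednesdays; the gaps (28, 35, 28) vary with month length.
This is the last Wednesday of each month.
Last Wednesday of May 2023: 2023-05-31.
Last Wednesday of June 2023: 2023-06-28.
Last Wednesday of July 2023: 2023-07-26.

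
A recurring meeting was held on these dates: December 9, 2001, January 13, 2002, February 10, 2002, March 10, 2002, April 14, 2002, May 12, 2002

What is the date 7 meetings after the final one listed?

All dates are Sundays, 35, 28, 28, 35, 28 days apart.
Specifically, the 2nd Sunday of each month.
2nd Sunday of June 2002: June 9, 2002.
2nd Sunday of July 2002: July 14, 2002.
August 2002 — 2nd Sunday is August 11, 2002.
2nd Sunday of September 2002: September 8, 2002.
2nd Sunday of October 2002: October 13, 2002.
November 2002 — 2nd Sunday is November 10, 2002.
2nd Sunday of December 2002: December 8, 2002.

December 8, 2002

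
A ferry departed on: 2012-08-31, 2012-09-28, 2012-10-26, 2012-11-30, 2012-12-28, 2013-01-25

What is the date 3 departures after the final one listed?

2013-04-26

These are Fridays with 28, 28, 35, 28, 28-day gaps.
Each is the final Friday of its month — 2012-08-31 is past the 28th, so '4th Friday' doesn't fit.
February 2013 ends with Friday 2013-02-22.
March 2013 ends with Friday 2013-03-29.
Last Friday of April 2013: 2013-04-26.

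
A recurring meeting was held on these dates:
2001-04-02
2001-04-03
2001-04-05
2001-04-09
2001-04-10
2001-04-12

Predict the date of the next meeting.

Gaps: 1, 2, 4, 1, 2 days — not constant, but cyclic with period 3.
The events fall on every Monday, Tuesday and Thursday.
Next Monday: 2001-04-16.

2001-04-16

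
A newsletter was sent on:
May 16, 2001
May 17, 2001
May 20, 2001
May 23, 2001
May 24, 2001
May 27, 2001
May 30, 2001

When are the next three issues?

May 31, 2001; June 3, 2001; June 6, 2001

The gap pattern 1, 3, 3, 1, 3, 3 repeats every 3 events.
These are the Wednesdays, Thursdays and Sundays of each week.
Next Thursday: May 31, 2001.
Next Sunday: June 3, 2001.
The following Wednesday is June 6, 2001.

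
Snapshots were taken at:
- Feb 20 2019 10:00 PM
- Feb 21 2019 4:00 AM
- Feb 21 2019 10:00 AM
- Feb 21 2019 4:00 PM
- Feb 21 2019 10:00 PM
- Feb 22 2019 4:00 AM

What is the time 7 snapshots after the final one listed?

The interval is a steady 6 hours (6, 6, 6, 6, 6).
Feb 22 2019 4:00 AM + 6 h = Feb 22 2019 10:00 AM.
Feb 22 2019 10:00 AM + 6 h = Feb 22 2019 4:00 PM.
Feb 22 2019 4:00 PM + 6 h = Feb 22 2019 10:00 PM.
Feb 22 2019 10:00 PM + 6 h = Feb 23 2019 4:00 AM.
Feb 23 2019 4:00 AM + 6 h = Feb 23 2019 10:00 AM.
Feb 23 2019 10:00 AM + 6 h = Feb 23 2019 4:00 PM.
Feb 23 2019 4:00 PM + 6 h = Feb 23 2019 10:00 PM.

Feb 23 2019 10:00 PM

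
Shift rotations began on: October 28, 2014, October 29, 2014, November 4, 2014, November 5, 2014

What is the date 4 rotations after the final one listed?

November 19, 2014

Gaps: 1, 6, 1 days — not constant, but cyclic with period 2.
The events fall on every Tuesday and Wednesday.
Next Tuesday: November 11, 2014.
The following Wednesday is November 12, 2014.
Next Tuesday: November 18, 2014.
Next Wednesday: November 19, 2014.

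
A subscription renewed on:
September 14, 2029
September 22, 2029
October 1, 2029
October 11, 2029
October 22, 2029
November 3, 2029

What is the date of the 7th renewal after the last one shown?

Intervals are 8, 9, 10, 11, 12 days — an arithmetic progression with common difference 1.
Next gap: 13 days. November 3, 2029 + 13 days = November 16, 2029.
Next gap: 14 days. November 16, 2029 + 14 days = November 30, 2029.
Next gap: 15 days. November 30, 2029 + 15 days = December 15, 2029.
Next gap: 16 days. December 15, 2029 + 16 days = December 31, 2029.
Next gap: 17 days. December 31, 2029 + 17 days = January 17, 2030.
Next gap: 18 days. January 17, 2030 + 18 days = February 4, 2030.
Next gap: 19 days. February 4, 2030 + 19 days = February 23, 2030.

February 23, 2030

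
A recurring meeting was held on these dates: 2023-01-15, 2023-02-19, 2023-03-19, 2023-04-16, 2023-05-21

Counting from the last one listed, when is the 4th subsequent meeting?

2023-09-17

Gaps: 35, 28, 28, 35 days — a mix of 28 and 35. Every date is a Sunday.
Each is the 3rd Sunday of its month.
June 2023 — 3rd Sunday is 2023-06-18.
3rd Sunday of July 2023: 2023-07-16.
August 2023 — 3rd Sunday is 2023-08-20.
3rd Sunday of September 2023: 2023-09-17.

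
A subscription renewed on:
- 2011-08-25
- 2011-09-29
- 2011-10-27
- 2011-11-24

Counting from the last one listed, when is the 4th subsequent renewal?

These are Thursdays with 35, 28, 28-day gaps.
Each is the final Thursday of its month — 2011-09-29 is past the 28th, so '4th Thursday' doesn't fit.
December 2011 ends with Thursday 2011-12-29.
January 2012 ends with Thursday 2012-01-26.
Last Thursday of February 2012: 2012-02-23.
Last Thursday of March 2012: 2012-03-29.

2012-03-29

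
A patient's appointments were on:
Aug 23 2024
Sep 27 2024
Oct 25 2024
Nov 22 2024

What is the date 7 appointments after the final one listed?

Gaps: 35, 28, 28 days — a mix of 28 and 35. Every date is a Friday.
Each is the 4th Friday of its month.
4th Friday of December 2024: Dec 27 2024.
January 2025 — 4th Friday is Jan 24 2025.
February 2025 — 4th Friday is Feb 28 2025.
4th Friday of March 2025: Mar 28 2025.
April 2025 — 4th Friday is Apr 25 2025.
4th Friday of May 2025: May 23 2025.
June 2025 — 4th Friday is Jun 27 2025.

Jun 27 2025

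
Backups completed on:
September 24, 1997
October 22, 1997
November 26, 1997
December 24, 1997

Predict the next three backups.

These are Wednesdays at 28- or 35-day spacing (28, 35, 28).
The pattern: 4th Wednesday of the month.
January 1998 — 4th Wednesday is January 28, 1998.
4th Wednesday of February 1998: February 25, 1998.
March 1998 — 4th Wednesday is March 25, 1998.

January 28, 1998; February 25, 1998; March 25, 1998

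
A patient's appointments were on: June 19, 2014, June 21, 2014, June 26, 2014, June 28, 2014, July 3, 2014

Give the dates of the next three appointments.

The gap pattern 2, 5, 2, 5 repeats every 2 events.
These are the Thursdays and Saturdays of each week.
Next Saturday: July 5, 2014.
The following Thursday is July 10, 2014.
The following Saturday is July 12, 2014.

July 5, 2014; July 10, 2014; July 12, 2014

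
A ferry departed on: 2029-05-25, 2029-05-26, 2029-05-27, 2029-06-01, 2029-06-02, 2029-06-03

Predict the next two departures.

2029-06-08, 2029-06-09

Gaps: 1, 1, 5, 1, 1 days — not constant, but cyclic with period 3.
The events fall on every Friday, Saturday and Sunday.
Next Friday: 2029-06-08.
The following Saturday is 2029-06-09.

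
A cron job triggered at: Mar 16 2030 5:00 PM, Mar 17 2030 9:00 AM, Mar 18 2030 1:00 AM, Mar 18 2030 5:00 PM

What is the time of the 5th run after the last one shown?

Gaps: 16, 16, 16 hours — each event is 16 hours after the previous one.
Mar 18 2030 5:00 PM + 16 h = Mar 19 2030 9:00 AM.
Mar 19 2030 9:00 AM + 16 h = Mar 20 2030 1:00 AM.
Mar 20 2030 1:00 AM + 16 h = Mar 20 2030 5:00 PM.
Mar 20 2030 5:00 PM + 16 h = Mar 21 2030 9:00 AM.
Mar 21 2030 9:00 AM + 16 h = Mar 22 2030 1:00 AM.

Mar 22 2030 1:00 AM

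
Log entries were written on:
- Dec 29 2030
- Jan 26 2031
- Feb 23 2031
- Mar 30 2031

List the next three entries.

Every date is a Sunday; gaps 28, 28, 35 days.
Each is the last Sunday of its month (at least one falls on the 29th or later, ruling out '4th Sunday').
April 2031 ends with Sunday Apr 27 2031.
Last Sunday of May 2031: May 25 2031.
June 2031 ends with Sunday Jun 29 2031.

Apr 27 2031, May 25 2031, Jun 29 2031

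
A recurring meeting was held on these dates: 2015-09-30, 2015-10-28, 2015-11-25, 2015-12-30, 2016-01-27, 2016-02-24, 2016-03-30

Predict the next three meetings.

2016-04-27, 2016-05-25, 2016-06-29

Every date is a Wednesday; gaps 28, 28, 35, 28, 28, 35 days.
Each is the last Wednesday of its month (at least one falls on the 29th or later, ruling out '4th Wednesday').
April 2016 ends with Wednesday 2016-04-27.
May 2016 ends with Wednesday 2016-05-25.
Last Wednesday of June 2016: 2016-06-29.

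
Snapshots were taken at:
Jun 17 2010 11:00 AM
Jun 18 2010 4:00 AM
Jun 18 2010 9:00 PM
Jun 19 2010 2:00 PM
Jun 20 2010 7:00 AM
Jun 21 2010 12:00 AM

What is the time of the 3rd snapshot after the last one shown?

The interval is a steady 17 hours (17, 17, 17, 17, 17).
Jun 21 2010 12:00 AM + 17 h = Jun 21 2010 5:00 PM.
Jun 21 2010 5:00 PM + 17 h = Jun 22 2010 10:00 AM.
Jun 22 2010 10:00 AM + 17 h = Jun 23 2010 3:00 AM.

Jun 23 2010 3:00 AM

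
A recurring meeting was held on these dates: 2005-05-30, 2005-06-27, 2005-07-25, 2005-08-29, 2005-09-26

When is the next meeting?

2005-10-31

Every date is a Monday; gaps 28, 28, 35, 28 days.
Each is the last Monday of its month (at least one falls on the 29th or later, ruling out '4th Monday').
Last Monday of October 2005: 2005-10-31.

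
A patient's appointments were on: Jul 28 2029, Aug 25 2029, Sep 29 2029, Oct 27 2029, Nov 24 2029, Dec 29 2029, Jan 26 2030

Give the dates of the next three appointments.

Feb 23 2030, Mar 30 2030, Apr 27 2030

These are Saturdays with 28, 35, 28, 28, 35, 28-day gaps.
Each is the final Saturday of its month — Sep 29 2029 is past the 28th, so '4th Saturday' doesn't fit.
February 2030 ends with Saturday Feb 23 2030.
March 2030 ends with Saturday Mar 30 2030.
April 2030 ends with Saturday Apr 27 2030.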